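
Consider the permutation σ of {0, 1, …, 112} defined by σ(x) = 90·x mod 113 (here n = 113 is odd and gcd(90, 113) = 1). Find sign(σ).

-1

Start at x=28: 28 → 34 → 9 → 19 → 15 → 107 → 25 → … (one orbit).
Cycle lengths of π_90 on ℤ/113ℤ: [112, 1]; 2 cycles in total.
sign(π) = (−1)^{n − #cycles} = (−1)^{113−2} = (−1)^111 = -1.
Zolotarev: (90|113) = -1, matching the cycle-count sign.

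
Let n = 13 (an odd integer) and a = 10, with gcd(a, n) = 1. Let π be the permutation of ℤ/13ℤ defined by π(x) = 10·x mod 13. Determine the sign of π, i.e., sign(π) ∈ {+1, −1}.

+1

Trace 9: π^k(9) = [9, 12, 3, 4, 1, 10] for k=0..5.
Decompose π into cycles: lengths [6, 6, 1] (3 cycles, including the fixed point 0).
13 − 3 = 10 transpositions; sign(π) = (−1)^10 = +1.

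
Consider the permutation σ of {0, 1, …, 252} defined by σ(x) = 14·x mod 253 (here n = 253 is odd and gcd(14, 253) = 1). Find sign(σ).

-1

Start at x=181: 181 → 4 → 56 → 25 → 97 → 93 → 37 → … (one orbit).
Cycle lengths of π_14 on ℤ/253ℤ: [110, 110, 22, 5, 5, 1]; 6 cycles in total.
Σ(ℓ_i−1) = 253−6 = 247; sign = (−1)^247 = -1.
Check: (14/253) = -1 by Zolotarev.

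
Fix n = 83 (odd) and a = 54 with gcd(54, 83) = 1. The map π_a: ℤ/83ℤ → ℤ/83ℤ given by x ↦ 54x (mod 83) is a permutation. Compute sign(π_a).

Start at x=10: 10 → 42 → 27 → 47 → 48 → 19 → 30 → … (one orbit).
Cycle lengths of π_54 on ℤ/83ℤ: [82, 1]; 2 cycles in total.
sign(π) = (−1)^{n − #cycles} = (−1)^{83−2} = (−1)^81 = -1.
The Jacobi symbol (54|83) = -1 (Zolotarev) agrees.

-1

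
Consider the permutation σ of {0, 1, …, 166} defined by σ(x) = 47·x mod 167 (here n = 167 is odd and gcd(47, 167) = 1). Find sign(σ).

+1

Start at x=132: 132 → 25 → 6 → 115 → 61 → 28 → 147 → … (one orbit).
Decompose π into cycles: lengths [83, 83, 1] (3 cycles, including the fixed point 0).
With 3 cycles on 167 points, sign = (−1)^{167−3} = +1.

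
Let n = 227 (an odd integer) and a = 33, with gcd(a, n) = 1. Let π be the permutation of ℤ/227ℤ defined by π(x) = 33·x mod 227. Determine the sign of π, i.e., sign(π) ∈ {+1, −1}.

+1

Trace 19: π^k(19) = [19, 173, 34, 214, 25, 144, 212] for k=0..6.
Cycle lengths of π_33 on ℤ/227ℤ: [113, 113, 1]; 3 cycles in total.
227 − 3 = 224 transpositions; sign(π) = (−1)^224 = +1.
(33|227)_J = +1 (Zolotarev's lemma cross-check).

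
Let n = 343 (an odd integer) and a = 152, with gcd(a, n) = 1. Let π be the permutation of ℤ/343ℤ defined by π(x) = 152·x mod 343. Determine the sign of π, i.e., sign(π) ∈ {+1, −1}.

Orbit of 220 under x↦152x: [220, 169, 306, 207, 251, 79, 3]… (length divides ord_343(152)).
Cycle type of π: 294 + 42 + 6 + 1; total 4 cycles.
n − c = 343 − 4 = 339; sign = (−1)^339 = -1.

-1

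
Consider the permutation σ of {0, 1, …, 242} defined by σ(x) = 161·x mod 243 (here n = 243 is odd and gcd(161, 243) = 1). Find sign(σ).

Orbit of 80 under x↦161x: [80, 1, 161, 163, 242, 82]… (length divides ord_243(161)).
The orbit structure of x ↦ 161x mod 243: 68 orbits of sizes [6, 6, 6, 6, 6, 6, 6, 6, 6, 6, 6, 6, 6, 6, 6, 6, 6, 6, 6, 6, 6, 6, 6, 6, 6, 6, 6, 2, 2, 2, 2, 2, 2, 2, 2, 2, 2, 2, 2, 2, 2, 2, 2, 2, 2, 2, 2, 2, 2, 2, 2, 2, 2, 2, 2, 2, 2, 2, 2, 2, 2, 2, 2, 2, 2, 2, 2, 1].
68 cycles on 243: each ℓ→(−1)^(ℓ−1), product (−1)^175 = -1.

-1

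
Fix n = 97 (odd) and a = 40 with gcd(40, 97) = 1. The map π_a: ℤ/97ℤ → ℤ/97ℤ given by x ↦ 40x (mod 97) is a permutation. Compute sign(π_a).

Trace 48: π^k(48) = [48, 77, 73, 10, 12, 92, 91] for k=0..6.
Decompose π into cycles: lengths [96, 1] (2 cycles, including the fixed point 0).
2 cycles on 97: each ℓ→(−1)^(ℓ−1), product (−1)^95 = -1.

-1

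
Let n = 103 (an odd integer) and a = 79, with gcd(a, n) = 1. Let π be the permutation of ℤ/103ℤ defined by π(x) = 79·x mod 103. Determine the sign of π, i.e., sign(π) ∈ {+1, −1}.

Trace 81: π^k(81) = [81, 13, 100, 72, 23, 66, 64] for k=0..6.
The orbit structure of x ↦ 79x mod 103: 7 orbits of sizes [17, 17, 17, 17, 17, 17, 1].
Σ(ℓ_i−1) = 103−7 = 96; sign = (−1)^96 = +1.
The Jacobi symbol (79|103) = +1 (Zolotarev) agrees.

+1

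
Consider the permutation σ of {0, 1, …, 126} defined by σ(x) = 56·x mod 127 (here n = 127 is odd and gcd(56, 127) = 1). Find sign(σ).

Trace 56: π^k(56) = [56, 88, 102, 124, 86, 117, 75] for k=0..6.
π_56 has 2 disjoint cycles with lengths [126, 1] on {0,…,126}.
n − c = 127 − 2 = 125; sign = (−1)^125 = -1.
(56|127)_J = -1 (Zolotarev's lemma cross-check).

-1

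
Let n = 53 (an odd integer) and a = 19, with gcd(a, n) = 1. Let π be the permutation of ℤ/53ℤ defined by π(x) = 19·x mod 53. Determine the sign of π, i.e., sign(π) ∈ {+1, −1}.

-1

Start at x=46: 46 → 26 → 17 → 5 → 42 → 3 → 4 → … (one orbit).
2 cycles of lengths [52, 1].
With 2 cycles on 53 points, sign = (−1)^{53−2} = -1.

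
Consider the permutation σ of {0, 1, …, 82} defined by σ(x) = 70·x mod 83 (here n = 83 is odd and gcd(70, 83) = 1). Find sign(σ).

Start at x=49: 49 → 27 → 64 → 81 → 26 → 77 → 78 → … (one orbit).
3 cycles of lengths [41, 41, 1].
n − c = 83 − 3 = 80; sign = (−1)^80 = +1.

+1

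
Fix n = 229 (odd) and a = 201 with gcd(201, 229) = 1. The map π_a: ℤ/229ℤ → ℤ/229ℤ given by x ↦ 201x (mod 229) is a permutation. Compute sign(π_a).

Trace 14: π^k(14) = [14, 66, 213, 219, 51, 175, 138] for k=0..6.
Decompose π into cycles: lengths [228, 1] (2 cycles, including the fixed point 0).
n − c = 229 − 2 = 227; sign = (−1)^227 = -1.
(201|229)_J = -1 (Zolotarev's lemma cross-check).

-1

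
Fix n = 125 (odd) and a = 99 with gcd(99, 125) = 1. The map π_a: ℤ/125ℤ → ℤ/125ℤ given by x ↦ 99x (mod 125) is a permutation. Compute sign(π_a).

Orbit of 101 under x↦99x: [101, 124, 26, 74, 76, 24, 1]… (length divides ord_125(99)).
Decompose π into cycles: lengths [10, 10, 10, 10, 10, 10, 10, 10, 10, 10, 2, 2, 2, 2, 2, 2, 2, 2, 2, 2, 2, 2, 1] (23 cycles, including the fixed point 0).
With 23 cycles on 125 points, sign = (−1)^{125−23} = +1.
Via Zolotarev, sign(π_{99}) = (99|125) = +1.

+1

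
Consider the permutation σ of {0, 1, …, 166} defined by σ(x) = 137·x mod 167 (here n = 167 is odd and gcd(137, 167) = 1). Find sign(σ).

+1

Start at x=24: 24 → 115 → 57 → 127 → 31 → 72 → 11 → … (one orbit).
3 cycles of lengths [83, 83, 1].
Σ(ℓ_i−1) = 167−3 = 164; sign = (−1)^164 = +1.
Via Zolotarev, sign(π_{137}) = (137|167) = +1.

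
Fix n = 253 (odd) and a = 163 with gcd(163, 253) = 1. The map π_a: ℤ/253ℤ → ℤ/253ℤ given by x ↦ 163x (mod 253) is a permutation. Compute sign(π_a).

+1

Trace 27: π^k(27) = [27, 100, 108, 147, 179, 82, 210] for k=0..6.
π_163 has 9 disjoint cycles with lengths [55, 55, 55, 55, 11, 11, 5, 5, 1] on {0,…,252}.
n − c = 253 − 9 = 244; sign = (−1)^244 = +1.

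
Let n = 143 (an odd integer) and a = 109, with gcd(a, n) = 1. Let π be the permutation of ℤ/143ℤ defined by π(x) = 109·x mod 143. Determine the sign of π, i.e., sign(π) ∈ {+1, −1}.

Orbit of 1 under x↦109x: [1, 109, 12, 21]… (length divides ord_143(109)).
π_109 has 39 disjoint cycles with lengths [4, 4, 4, 4, 4, 4, 4, 4, 4, 4, 4, 4, 4, 4, 4, 4, 4, 4, 4, 4, 4, 4, 4, 4, 4, 4, 4, 4, 4, 4, 4, 4, 4, 2, 2, 2, 2, 2, 1] on {0,…,142}.
With 39 cycles on 143 points, sign = (−1)^{143−39} = +1.

+1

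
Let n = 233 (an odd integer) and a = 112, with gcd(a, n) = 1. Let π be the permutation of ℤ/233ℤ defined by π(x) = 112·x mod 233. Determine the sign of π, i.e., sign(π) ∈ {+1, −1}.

Start at x=74: 74 → 133 → 217 → 72 → 142 → 60 → 196 → … (one orbit).
π_112 has 3 disjoint cycles with lengths [116, 116, 1] on {0,…,232}.
3 cycles on 233: each ℓ→(−1)^(ℓ−1), product (−1)^230 = +1.

+1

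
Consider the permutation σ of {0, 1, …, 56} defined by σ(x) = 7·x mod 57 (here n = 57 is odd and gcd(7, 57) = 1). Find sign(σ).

Trace 7: π^k(7) = [7, 49, 1] for k=0..2.
Cycle lengths of π_7 on ℤ/57ℤ: [3, 3, 3, 3, 3, 3, 3, 3, 3, 3, 3, 3, 3, 3, 3, 3, 3, 3, 1, 1, 1]; 21 cycles in total.
sign(π) = (−1)^{n − #cycles} = (−1)^{57−21} = (−1)^36 = +1.

+1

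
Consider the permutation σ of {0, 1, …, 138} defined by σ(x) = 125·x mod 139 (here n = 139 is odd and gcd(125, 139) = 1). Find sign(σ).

+1

Start at x=34: 34 → 80 → 131 → 112 → 100 → 129 → 1 → … (one orbit).
The orbit structure of x ↦ 125x mod 139: 7 orbits of sizes [23, 23, 23, 23, 23, 23, 1].
With 7 cycles on 139 points, sign = (−1)^{139−7} = +1.
Zolotarev: (125|139) = +1, matching the cycle-count sign.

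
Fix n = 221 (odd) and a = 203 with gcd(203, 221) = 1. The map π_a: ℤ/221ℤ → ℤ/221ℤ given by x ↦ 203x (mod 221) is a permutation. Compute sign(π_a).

-1

Trace 103: π^k(103) = [103, 135, 1, 203] for k=0..3.
60 cycles of lengths [4, 4, 4, 4, 4, 4, 4, 4, 4, 4, 4, 4, 4, 4, 4, 4, 4, 4, 4, 4, 4, 4, 4, 4, 4, 4, 4, 4, 4, 4, 4, 4, 4, 4, 4, 4, 4, 4, 4, 4, 4, 4, 4, 4, 4, 4, 4, 4, 4, 4, 4, 2, 2, 2, 2, 2, 2, 2, 2, 1].
sign(π) = (−1)^{n − #cycles} = (−1)^{221−60} = (−1)^161 = -1.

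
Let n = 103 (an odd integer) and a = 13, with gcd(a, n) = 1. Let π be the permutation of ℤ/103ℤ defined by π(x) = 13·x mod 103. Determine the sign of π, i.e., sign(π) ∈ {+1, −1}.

Trace 79: π^k(79) = [79, 100, 64, 8, 1, 13, 66] for k=0..6.
Cycle lengths of π_13 on ℤ/103ℤ: [17, 17, 17, 17, 17, 17, 1]; 7 cycles in total.
With 7 cycles on 103 points, sign = (−1)^{103−7} = +1.
Zolotarev: (13|103) = +1, matching the cycle-count sign.

+1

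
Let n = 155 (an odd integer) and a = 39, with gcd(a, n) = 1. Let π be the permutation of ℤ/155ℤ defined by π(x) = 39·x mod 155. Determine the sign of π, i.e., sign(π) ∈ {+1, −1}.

+1

Trace 94: π^k(94) = [94, 101, 64, 16, 4, 1, 39] for k=0..6.
The orbit structure of x ↦ 39x mod 155: 21 orbits of sizes [10, 10, 10, 10, 10, 10, 10, 10, 10, 10, 10, 10, 5, 5, 5, 5, 5, 5, 2, 2, 1].
sign(π) = (−1)^{n − #cycles} = (−1)^{155−21} = (−1)^134 = +1.
(39|155)_J = +1 (Zolotarev's lemma cross-check).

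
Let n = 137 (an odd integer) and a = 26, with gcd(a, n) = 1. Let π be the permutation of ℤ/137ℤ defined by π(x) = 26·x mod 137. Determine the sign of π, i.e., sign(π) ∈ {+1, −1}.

Trace 109: π^k(109) = [109, 94, 115, 113, 61, 79, 136] for k=0..6.
Cycle lengths of π_26 on ℤ/137ℤ: [136, 1]; 2 cycles in total.
2 cycles on 137: each ℓ→(−1)^(ℓ−1), product (−1)^135 = -1.

-1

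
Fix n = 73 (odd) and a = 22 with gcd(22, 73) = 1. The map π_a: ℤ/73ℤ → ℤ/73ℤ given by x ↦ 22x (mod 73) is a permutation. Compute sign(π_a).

-1

Orbit of 10 under x↦22x: [10, 1, 22, 46, 63, 72, 51]… (length divides ord_73(22)).
Cycle type of π: 8×9 + 1; total 10 cycles.
10 cycles on 73: each ℓ→(−1)^(ℓ−1), product (−1)^63 = -1.
Via Zolotarev, sign(π_{22}) = (22|73) = -1.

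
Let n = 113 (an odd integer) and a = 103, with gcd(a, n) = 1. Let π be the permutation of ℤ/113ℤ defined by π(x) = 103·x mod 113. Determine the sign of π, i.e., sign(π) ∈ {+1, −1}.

Trace 6: π^k(6) = [6, 53, 35, 102, 110, 30, 39] for k=0..6.
Cycle lengths of π_103 on ℤ/113ℤ: [112, 1]; 2 cycles in total.
Σ(ℓ_i−1) = 113−2 = 111; sign = (−1)^111 = -1.
Via Zolotarev, sign(π_{103}) = (103|113) = -1.

-1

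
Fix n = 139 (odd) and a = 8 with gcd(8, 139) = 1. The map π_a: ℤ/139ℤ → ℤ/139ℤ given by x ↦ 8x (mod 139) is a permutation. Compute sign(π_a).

-1

Start at x=105: 105 → 6 → 48 → 106 → 14 → 112 → 62 → … (one orbit).
The orbit structure of x ↦ 8x mod 139: 4 orbits of sizes [46, 46, 46, 1].
With 4 cycles on 139 points, sign = (−1)^{139−4} = -1.
The Jacobi symbol (8|139) = -1 (Zolotarev) agrees.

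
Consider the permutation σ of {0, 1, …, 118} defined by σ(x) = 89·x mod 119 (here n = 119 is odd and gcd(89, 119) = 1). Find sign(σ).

Orbit of 67 under x↦89x: [67, 13, 86, 38, 50, 47, 18]… (length divides ord_119(89)).
Cycle type of π: 12×8 + 6 + 4×4 + 1; total 14 cycles.
14 cycles on 119: each ℓ→(−1)^(ℓ−1), product (−1)^105 = -1.
Zolotarev: (89|119) = -1, matching the cycle-count sign.

-1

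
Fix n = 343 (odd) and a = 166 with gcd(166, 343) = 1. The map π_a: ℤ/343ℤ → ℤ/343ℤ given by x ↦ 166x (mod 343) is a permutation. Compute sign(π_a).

-1

Start at x=68: 68 → 312 → 342 → 177 → 227 → 295 → 264 → … (one orbit).
Cycle lengths of π_166 on ℤ/343ℤ: [42, 42, 42, 42, 42, 42, 42, 6, 6, 6, 6, 6, 6, 6, 6, 1]; 16 cycles in total.
16 cycles on 343: each ℓ→(−1)^(ℓ−1), product (−1)^327 = -1.
The Jacobi symbol (166|343) = -1 (Zolotarev) agrees.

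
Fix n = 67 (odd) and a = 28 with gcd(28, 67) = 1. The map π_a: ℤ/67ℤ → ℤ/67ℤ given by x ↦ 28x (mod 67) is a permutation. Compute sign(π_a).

Orbit of 15 under x↦28x: [15, 18, 35, 42, 37, 31, 64]… (length divides ord_67(28)).
π_28 has 2 disjoint cycles with lengths [66, 1] on {0,…,66}.
Σ(ℓ_i−1) = 67−2 = 65; sign = (−1)^65 = -1.

-1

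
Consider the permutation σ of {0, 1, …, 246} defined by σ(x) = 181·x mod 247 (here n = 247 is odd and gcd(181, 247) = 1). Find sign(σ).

-1

Orbit of 51 under x↦181x: [51, 92, 103, 118, 116, 1, 181]… (length divides ord_247(181)).
20 cycles of lengths [18, 18, 18, 18, 18, 18, 18, 18, 18, 18, 18, 18, 18, 2, 2, 2, 2, 2, 2, 1].
Σ(ℓ_i−1) = 247−20 = 227; sign = (−1)^227 = -1.
The Jacobi symbol (181|247) = -1 (Zolotarev) agrees.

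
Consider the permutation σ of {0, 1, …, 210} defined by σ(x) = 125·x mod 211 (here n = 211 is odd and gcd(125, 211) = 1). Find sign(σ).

Start at x=169: 169 → 25 → 171 → 64 → 193 → 71 → 13 → … (one orbit).
π_125 has 7 disjoint cycles with lengths [35, 35, 35, 35, 35, 35, 1] on {0,…,210}.
211 − 7 = 204 transpositions; sign(π) = (−1)^204 = +1.
The Jacobi symbol (125|211) = +1 (Zolotarev) agrees.

+1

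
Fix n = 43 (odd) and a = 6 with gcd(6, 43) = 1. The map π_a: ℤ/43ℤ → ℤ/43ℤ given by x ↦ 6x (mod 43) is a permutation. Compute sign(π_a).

Trace 36: π^k(36) = [36, 1, 6] for k=0..2.
Decompose π into cycles: lengths [3, 3, 3, 3, 3, 3, 3, 3, 3, 3, 3, 3, 3, 3, 1] (15 cycles, including the fixed point 0).
n − c = 43 − 15 = 28; sign = (−1)^28 = +1.
The Jacobi symbol (6|43) = +1 (Zolotarev) agrees.

+1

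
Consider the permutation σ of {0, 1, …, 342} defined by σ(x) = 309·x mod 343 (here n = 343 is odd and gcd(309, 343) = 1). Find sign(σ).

+1

Trace 36: π^k(36) = [36, 148, 113, 274, 288, 155, 218] for k=0..6.
Cycle type of π: 49×6 + 7×6 + 1×7; total 19 cycles.
Σ(ℓ_i−1) = 343−19 = 324; sign = (−1)^324 = +1.
The Jacobi symbol (309|343) = +1 (Zolotarev) agrees.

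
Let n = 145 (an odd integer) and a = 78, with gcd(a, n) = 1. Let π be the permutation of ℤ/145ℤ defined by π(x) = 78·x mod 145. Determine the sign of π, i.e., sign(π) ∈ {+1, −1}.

-1

Trace 103: π^k(103) = [103, 59, 107, 81, 83, 94, 82] for k=0..6.
Decompose π into cycles: lengths [28, 28, 28, 28, 7, 7, 7, 7, 4, 1] (10 cycles, including the fixed point 0).
sign(π) = (−1)^{n − #cycles} = (−1)^{145−10} = (−1)^135 = -1.
The Jacobi symbol (78|145) = -1 (Zolotarev) agrees.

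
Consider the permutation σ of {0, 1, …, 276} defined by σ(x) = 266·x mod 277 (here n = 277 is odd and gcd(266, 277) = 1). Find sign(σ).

-1

Trace 187: π^k(187) = [187, 159, 190, 126, 276, 11, 156] for k=0..6.
Cycle type of π: 276 + 1; total 2 cycles.
Σ(ℓ_i−1) = 277−2 = 275; sign = (−1)^275 = -1.
(266|277)_J = -1 (Zolotarev's lemma cross-check).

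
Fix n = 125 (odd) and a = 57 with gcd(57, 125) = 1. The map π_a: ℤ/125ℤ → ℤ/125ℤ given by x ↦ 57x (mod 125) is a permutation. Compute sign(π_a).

Orbit of 68 under x↦57x: [68, 1, 57, 124]… (length divides ord_125(57)).
32 cycles of lengths [4, 4, 4, 4, 4, 4, 4, 4, 4, 4, 4, 4, 4, 4, 4, 4, 4, 4, 4, 4, 4, 4, 4, 4, 4, 4, 4, 4, 4, 4, 4, 1].
Σ(ℓ_i−1) = 125−32 = 93; sign = (−1)^93 = -1.
Via Zolotarev, sign(π_{57}) = (57|125) = -1.

-1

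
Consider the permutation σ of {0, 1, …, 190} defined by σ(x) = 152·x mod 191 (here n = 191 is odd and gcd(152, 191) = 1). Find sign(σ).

-1

Trace 190: π^k(190) = [190, 39, 7, 109, 142, 1, 152] for k=0..6.
The orbit structure of x ↦ 152x mod 191: 20 orbits of sizes [10, 10, 10, 10, 10, 10, 10, 10, 10, 10, 10, 10, 10, 10, 10, 10, 10, 10, 10, 1].
With 20 cycles on 191 points, sign = (−1)^{191−20} = -1.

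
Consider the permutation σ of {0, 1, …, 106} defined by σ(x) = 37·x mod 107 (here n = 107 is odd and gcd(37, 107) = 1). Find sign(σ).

+1

Orbit of 19 under x↦37x: [19, 61, 10, 49, 101, 99, 25]… (length divides ord_107(37)).
3 cycles of lengths [53, 53, 1].
3 cycles on 107: each ℓ→(−1)^(ℓ−1), product (−1)^104 = +1.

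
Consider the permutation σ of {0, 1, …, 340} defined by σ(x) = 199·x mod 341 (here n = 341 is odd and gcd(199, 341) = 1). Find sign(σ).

-1

Orbit of 89 under x↦199x: [89, 320, 254, 78, 177, 100, 122]… (length divides ord_341(199)).
Cycle lengths of π_199 on ℤ/341ℤ: [30, 30, 30, 30, 30, 30, 30, 30, 30, 30, 30, 1, 1, 1, 1, 1, 1, 1, 1, 1, 1, 1]; 22 cycles in total.
22 cycles on 341: each ℓ→(−1)^(ℓ−1), product (−1)^319 = -1.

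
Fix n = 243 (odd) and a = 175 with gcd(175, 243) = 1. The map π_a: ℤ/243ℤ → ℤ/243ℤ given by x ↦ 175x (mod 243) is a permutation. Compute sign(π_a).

+1

Trace 76: π^k(76) = [76, 178, 46, 31, 79, 217, 67] for k=0..6.
The orbit structure of x ↦ 175x mod 243: 11 orbits of sizes [81, 81, 27, 27, 9, 9, 3, 3, 1, 1, 1].
sign(π) = (−1)^{n − #cycles} = (−1)^{243−11} = (−1)^232 = +1.
Check: (175/243) = +1 by Zolotarev.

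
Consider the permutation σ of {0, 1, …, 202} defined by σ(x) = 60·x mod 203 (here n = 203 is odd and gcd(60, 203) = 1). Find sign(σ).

Start at x=141: 141 → 137 → 100 → 113 → 81 → 191 → 92 → … (one orbit).
Decompose π into cycles: lengths [84, 84, 28, 3, 3, 1] (6 cycles, including the fixed point 0).
With 6 cycles on 203 points, sign = (−1)^{203−6} = -1.
(60|203)_J = -1 (Zolotarev's lemma cross-check).

-1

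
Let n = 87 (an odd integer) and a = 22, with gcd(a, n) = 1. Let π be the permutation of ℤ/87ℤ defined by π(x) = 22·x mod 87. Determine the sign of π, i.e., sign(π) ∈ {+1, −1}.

+1

Trace 16: π^k(16) = [16, 4, 1, 22, 49, 34, 52] for k=0..6.
The orbit structure of x ↦ 22x mod 87: 9 orbits of sizes [14, 14, 14, 14, 14, 14, 1, 1, 1].
sign(π) = (−1)^{n − #cycles} = (−1)^{87−9} = (−1)^78 = +1.
Zolotarev: (22|87) = +1, matching the cycle-count sign.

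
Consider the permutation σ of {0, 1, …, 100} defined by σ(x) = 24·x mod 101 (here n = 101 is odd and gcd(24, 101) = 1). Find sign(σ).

+1

Orbit of 71 under x↦24x: [71, 88, 92, 87, 68, 16, 81]… (length divides ord_101(24)).
π_24 has 5 disjoint cycles with lengths [25, 25, 25, 25, 1] on {0,…,100}.
n − c = 101 − 5 = 96; sign = (−1)^96 = +1.
The Jacobi symbol (24|101) = +1 (Zolotarev) agrees.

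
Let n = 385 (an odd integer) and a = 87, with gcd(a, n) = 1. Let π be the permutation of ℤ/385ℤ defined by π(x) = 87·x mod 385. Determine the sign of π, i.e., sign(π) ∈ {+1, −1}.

-1

Start at x=1: 1 → 87 → 254 → 153 → 221 → 362 → 309 → … (one orbit).
π_87 has 50 disjoint cycles with lengths [12, 12, 12, 12, 12, 12, 12, 12, 12, 12, 12, 12, 12, 12, 12, 12, 12, 12, 12, 12, 12, 12, 6, 6, 6, 6, 6, 6, 6, 6, 6, 6, 6, 4, 4, 4, 4, 4, 4, 4, 4, 4, 4, 4, 2, 2, 2, 2, 2, 1] on {0,…,384}.
Σ(ℓ_i−1) = 385−50 = 335; sign = (−1)^335 = -1.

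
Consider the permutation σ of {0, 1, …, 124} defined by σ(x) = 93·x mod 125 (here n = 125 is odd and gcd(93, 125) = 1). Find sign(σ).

-1

Trace 99: π^k(99) = [99, 82, 1, 93, 24, 107, 76] for k=0..6.
12 cycles of lengths [20, 20, 20, 20, 20, 4, 4, 4, 4, 4, 4, 1].
Σ(ℓ_i−1) = 125−12 = 113; sign = (−1)^113 = -1.
The Jacobi symbol (93|125) = -1 (Zolotarev) agrees.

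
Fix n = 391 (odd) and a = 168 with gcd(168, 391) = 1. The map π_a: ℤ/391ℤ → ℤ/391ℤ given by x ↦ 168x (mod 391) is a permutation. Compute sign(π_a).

-1

Start at x=145: 145 → 118 → 274 → 285 → 178 → 188 → 304 → … (one orbit).
Cycle type of π: 88×4 + 22 + 8×2 + 1; total 8 cycles.
Σ(ℓ_i−1) = 391−8 = 383; sign = (−1)^383 = -1.
(168|391)_J = -1 (Zolotarev's lemma cross-check).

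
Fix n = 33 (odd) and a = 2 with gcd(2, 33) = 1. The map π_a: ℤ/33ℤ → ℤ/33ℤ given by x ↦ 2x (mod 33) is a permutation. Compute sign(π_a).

+1

Orbit of 31 under x↦2x: [31, 29, 25, 17, 1, 2, 4]… (length divides ord_33(2)).
π_2 has 5 disjoint cycles with lengths [10, 10, 10, 2, 1] on {0,…,32}.
Σ(ℓ_i−1) = 33−5 = 28; sign = (−1)^28 = +1.
Via Zolotarev, sign(π_{2}) = (2|33) = +1.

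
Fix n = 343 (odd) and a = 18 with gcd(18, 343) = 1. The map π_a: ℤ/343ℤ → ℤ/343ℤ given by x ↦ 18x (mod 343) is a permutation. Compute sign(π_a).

+1

Start at x=324: 324 → 1 → 18 → 324 (one orbit).
Cycle lengths of π_18 on ℤ/343ℤ: [3, 3, 3, 3, 3, 3, 3, 3, 3, 3, 3, 3, 3, 3, 3, 3, 3, 3, 3, 3, 3, 3, 3, 3, 3, 3, 3, 3, 3, 3, 3, 3, 3, 3, 3, 3, 3, 3, 3, 3, 3, 3, 3, 3, 3, 3, 3, 3, 3, 3, 3, 3, 3, 3, 3, 3, 3, 3, 3, 3, 3, 3, 3, 3, 3, 3, 3, 3, 3, 3, 3, 3, 3, 3, 3, 3, 3, 3, 3, 3, 3, 3, 3, 3, 3, 3, 3, 3, 3, 3, 3, 3, 3, 3, 3, 3, 3, 3, 3, 3, 3, 3, 3, 3, 3, 3, 3, 3, 3, 3, 3, 3, 3, 3, 1]; 115 cycles in total.
343 − 115 = 228 transpositions; sign(π) = (−1)^228 = +1.
Zolotarev: (18|343) = +1, matching the cycle-count sign.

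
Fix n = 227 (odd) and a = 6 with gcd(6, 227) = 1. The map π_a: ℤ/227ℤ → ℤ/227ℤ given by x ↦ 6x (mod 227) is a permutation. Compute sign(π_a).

Trace 61: π^k(61) = [61, 139, 153, 10, 60, 133, 117] for k=0..6.
2 cycles of lengths [226, 1].
Σ(ℓ_i−1) = 227−2 = 225; sign = (−1)^225 = -1.
Check: (6/227) = -1 by Zolotarev.

-1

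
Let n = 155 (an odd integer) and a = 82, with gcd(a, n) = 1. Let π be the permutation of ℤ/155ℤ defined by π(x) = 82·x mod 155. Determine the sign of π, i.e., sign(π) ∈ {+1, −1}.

-1

Orbit of 81 under x↦82x: [81, 132, 129, 38, 16, 72, 14]… (length divides ord_155(82)).
Decompose π into cycles: lengths [60, 60, 15, 15, 4, 1] (6 cycles, including the fixed point 0).
With 6 cycles on 155 points, sign = (−1)^{155−6} = -1.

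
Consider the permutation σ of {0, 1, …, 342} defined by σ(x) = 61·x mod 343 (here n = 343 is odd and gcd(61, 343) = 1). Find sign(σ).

Start at x=36: 36 → 138 → 186 → 27 → 275 → 311 → 106 → … (one orbit).
Cycle lengths of π_61 on ℤ/343ℤ: [294, 42, 6, 1]; 4 cycles in total.
sign(π) = (−1)^{n − #cycles} = (−1)^{343−4} = (−1)^339 = -1.
Via Zolotarev, sign(π_{61}) = (61|343) = -1.

-1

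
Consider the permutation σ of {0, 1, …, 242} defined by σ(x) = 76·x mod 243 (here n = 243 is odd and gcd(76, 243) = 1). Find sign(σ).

+1

Trace 94: π^k(94) = [94, 97, 82, 157, 25, 199, 58] for k=0..6.
Decompose π into cycles: lengths [81, 81, 27, 27, 9, 9, 3, 3, 1, 1, 1] (11 cycles, including the fixed point 0).
11 cycles on 243: each ℓ→(−1)^(ℓ−1), product (−1)^232 = +1.
Zolotarev: (76|243) = +1, matching the cycle-count sign.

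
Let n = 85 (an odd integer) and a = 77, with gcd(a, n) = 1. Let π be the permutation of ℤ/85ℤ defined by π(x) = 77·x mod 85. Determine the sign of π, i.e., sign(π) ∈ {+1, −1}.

-1

Orbit of 77 under x↦77x: [77, 64, 83, 16, 42, 4, 53]… (length divides ord_85(77)).
Cycle type of π: 8×10 + 4 + 1; total 12 cycles.
n − c = 85 − 12 = 73; sign = (−1)^73 = -1.
Via Zolotarev, sign(π_{77}) = (77|85) = -1.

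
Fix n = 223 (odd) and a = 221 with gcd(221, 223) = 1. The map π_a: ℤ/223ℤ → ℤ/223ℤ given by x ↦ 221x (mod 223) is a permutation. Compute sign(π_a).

Orbit of 159 under x↦221x: [159, 128, 190, 66, 91, 41, 141]… (length divides ord_223(221)).
Cycle type of π: 74×3 + 1; total 4 cycles.
sign(π) = (−1)^{n − #cycles} = (−1)^{223−4} = (−1)^219 = -1.

-1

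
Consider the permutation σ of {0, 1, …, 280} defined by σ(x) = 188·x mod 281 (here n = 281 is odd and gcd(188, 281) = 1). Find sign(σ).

Orbit of 7 under x↦188x: [7, 192, 128, 179, 213, 142, 1]… (length divides ord_281(188)).
8 cycles of lengths [40, 40, 40, 40, 40, 40, 40, 1].
With 8 cycles on 281 points, sign = (−1)^{281−8} = -1.
The Jacobi symbol (188|281) = -1 (Zolotarev) agrees.

-1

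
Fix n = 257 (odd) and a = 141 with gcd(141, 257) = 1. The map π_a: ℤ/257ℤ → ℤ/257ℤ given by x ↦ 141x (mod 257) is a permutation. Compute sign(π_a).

+1

Start at x=111: 111 → 231 → 189 → 178 → 169 → 185 → 128 → … (one orbit).
π_141 has 3 disjoint cycles with lengths [128, 128, 1] on {0,…,256}.
With 3 cycles on 257 points, sign = (−1)^{257−3} = +1.
Check: (141/257) = +1 by Zolotarev.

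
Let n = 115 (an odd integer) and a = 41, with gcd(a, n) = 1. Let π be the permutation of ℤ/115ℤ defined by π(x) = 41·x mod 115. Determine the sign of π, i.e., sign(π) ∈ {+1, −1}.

Start at x=101: 101 → 1 → 41 → 71 → 36 → 96 → 26 → … (one orbit).
Cycle lengths of π_41 on ℤ/115ℤ: [11, 11, 11, 11, 11, 11, 11, 11, 11, 11, 1, 1, 1, 1, 1]; 15 cycles in total.
With 15 cycles on 115 points, sign = (−1)^{115−15} = +1.
(41|115)_J = +1 (Zolotarev's lemma cross-check).

+1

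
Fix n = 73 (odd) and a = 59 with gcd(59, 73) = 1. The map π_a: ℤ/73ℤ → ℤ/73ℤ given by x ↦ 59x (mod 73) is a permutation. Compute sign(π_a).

Trace 37: π^k(37) = [37, 66, 25, 15, 9, 20, 12] for k=0..6.
Decompose π into cycles: lengths [72, 1] (2 cycles, including the fixed point 0).
73 − 2 = 71 transpositions; sign(π) = (−1)^71 = -1.
Check: (59/73) = -1 by Zolotarev.

-1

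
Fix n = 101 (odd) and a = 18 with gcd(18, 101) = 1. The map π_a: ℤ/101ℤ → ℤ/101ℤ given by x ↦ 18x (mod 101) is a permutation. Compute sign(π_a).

Start at x=78: 78 → 91 → 22 → 93 → 58 → 34 → 6 → … (one orbit).
2 cycles of lengths [100, 1].
n − c = 101 − 2 = 99; sign = (−1)^99 = -1.

-1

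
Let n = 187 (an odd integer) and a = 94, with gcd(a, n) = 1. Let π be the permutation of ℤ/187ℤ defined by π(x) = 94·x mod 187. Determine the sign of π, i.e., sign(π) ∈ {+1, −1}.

-1

Start at x=151: 151 → 169 → 178 → 89 → 138 → 69 → 128 → … (one orbit).
Cycle lengths of π_94 on ℤ/187ℤ: [40, 40, 40, 40, 10, 8, 8, 1]; 8 cycles in total.
Σ(ℓ_i−1) = 187−8 = 179; sign = (−1)^179 = -1.
The Jacobi symbol (94|187) = -1 (Zolotarev) agrees.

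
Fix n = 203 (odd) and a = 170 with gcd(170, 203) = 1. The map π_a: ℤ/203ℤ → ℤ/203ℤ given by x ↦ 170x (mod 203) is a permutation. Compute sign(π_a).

+1

Orbit of 23 under x↦170x: [23, 53, 78, 65, 88, 141, 16]… (length divides ord_203(170)).
Cycle type of π: 21×8 + 7×4 + 3×2 + 1; total 15 cycles.
15 cycles on 203: each ℓ→(−1)^(ℓ−1), product (−1)^188 = +1.
Check: (170/203) = +1 by Zolotarev.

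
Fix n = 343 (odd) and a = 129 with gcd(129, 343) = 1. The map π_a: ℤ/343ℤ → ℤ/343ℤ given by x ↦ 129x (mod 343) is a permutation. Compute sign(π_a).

-1

Trace 215: π^k(215) = [215, 295, 325, 79, 244, 263, 313] for k=0..6.
Decompose π into cycles: lengths [42, 42, 42, 42, 42, 42, 42, 6, 6, 6, 6, 6, 6, 6, 6, 1] (16 cycles, including the fixed point 0).
sign(π) = (−1)^{n − #cycles} = (−1)^{343−16} = (−1)^327 = -1.
Zolotarev: (129|343) = -1, matching the cycle-count sign.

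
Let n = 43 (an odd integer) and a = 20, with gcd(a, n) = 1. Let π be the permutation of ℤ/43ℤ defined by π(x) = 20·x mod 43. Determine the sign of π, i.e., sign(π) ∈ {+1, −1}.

-1

Trace 11: π^k(11) = [11, 5, 14, 22, 10, 28, 1] for k=0..6.
Cycle lengths of π_20 on ℤ/43ℤ: [42, 1]; 2 cycles in total.
Σ(ℓ_i−1) = 43−2 = 41; sign = (−1)^41 = -1.
Via Zolotarev, sign(π_{20}) = (20|43) = -1.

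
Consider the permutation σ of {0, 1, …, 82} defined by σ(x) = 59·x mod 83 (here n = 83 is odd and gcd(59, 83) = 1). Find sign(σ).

Trace 70: π^k(70) = [70, 63, 65, 17, 7, 81, 48] for k=0..6.
The orbit structure of x ↦ 59x mod 83: 3 orbits of sizes [41, 41, 1].
With 3 cycles on 83 points, sign = (−1)^{83−3} = +1.
Zolotarev: (59|83) = +1, matching the cycle-count sign.

+1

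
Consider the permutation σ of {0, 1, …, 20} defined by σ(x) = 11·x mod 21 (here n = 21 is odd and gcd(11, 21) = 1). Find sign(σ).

-1

Start at x=8: 8 → 4 → 2 → 1 → 11 → 16 → 8 (one orbit).
The orbit structure of x ↦ 11x mod 21: 6 orbits of sizes [6, 6, 3, 3, 2, 1].
21 − 6 = 15 transpositions; sign(π) = (−1)^15 = -1.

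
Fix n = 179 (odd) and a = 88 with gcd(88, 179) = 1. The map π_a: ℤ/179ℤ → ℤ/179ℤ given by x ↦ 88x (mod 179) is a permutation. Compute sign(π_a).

Trace 5: π^k(5) = [5, 82, 56, 95, 126, 169, 15] for k=0..6.
Cycle lengths of π_88 on ℤ/179ℤ: [89, 89, 1]; 3 cycles in total.
sign(π) = (−1)^{n − #cycles} = (−1)^{179−3} = (−1)^176 = +1.
The Jacobi symbol (88|179) = +1 (Zolotarev) agrees.

+1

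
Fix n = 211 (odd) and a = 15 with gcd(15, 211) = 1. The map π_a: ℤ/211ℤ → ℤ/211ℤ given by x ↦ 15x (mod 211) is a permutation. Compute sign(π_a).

Trace 15: π^k(15) = [15, 14, 210, 196, 197, 1] for k=0..5.
Decompose π into cycles: lengths [6, 6, 6, 6, 6, 6, 6, 6, 6, 6, 6, 6, 6, 6, 6, 6, 6, 6, 6, 6, 6, 6, 6, 6, 6, 6, 6, 6, 6, 6, 6, 6, 6, 6, 6, 1] (36 cycles, including the fixed point 0).
36 cycles on 211: each ℓ→(−1)^(ℓ−1), product (−1)^175 = -1.
Check: (15/211) = -1 by Zolotarev.

-1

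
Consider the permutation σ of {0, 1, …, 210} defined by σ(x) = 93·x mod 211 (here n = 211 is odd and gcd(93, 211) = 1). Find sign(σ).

+1

Trace 121: π^k(121) = [121, 70, 180, 71, 62, 69, 87] for k=0..6.
3 cycles of lengths [105, 105, 1].
Σ(ℓ_i−1) = 211−3 = 208; sign = (−1)^208 = +1.
Via Zolotarev, sign(π_{93}) = (93|211) = +1.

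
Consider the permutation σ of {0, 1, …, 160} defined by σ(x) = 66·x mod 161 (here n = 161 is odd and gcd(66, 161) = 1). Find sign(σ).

Orbit of 32 under x↦66x: [32, 19, 127, 10, 16, 90, 144]… (length divides ord_161(66)).
Decompose π into cycles: lengths [66, 66, 22, 6, 1] (5 cycles, including the fixed point 0).
Σ(ℓ_i−1) = 161−5 = 156; sign = (−1)^156 = +1.
The Jacobi symbol (66|161) = +1 (Zolotarev) agrees.

+1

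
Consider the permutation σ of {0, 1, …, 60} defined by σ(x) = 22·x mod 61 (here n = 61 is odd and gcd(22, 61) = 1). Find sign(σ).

+1

Start at x=25: 25 → 1 → 22 → 57 → 34 → 16 → 47 → … (one orbit).
Cycle lengths of π_22 on ℤ/61ℤ: [15, 15, 15, 15, 1]; 5 cycles in total.
5 cycles on 61: each ℓ→(−1)^(ℓ−1), product (−1)^56 = +1.
Zolotarev: (22|61) = +1, matching the cycle-count sign.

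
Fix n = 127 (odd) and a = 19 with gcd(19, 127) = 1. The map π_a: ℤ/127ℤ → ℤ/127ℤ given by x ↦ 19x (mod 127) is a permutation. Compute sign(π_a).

+1

Trace 1: π^k(1) = [1, 19, 107] for k=0..2.
Decompose π into cycles: lengths [3, 3, 3, 3, 3, 3, 3, 3, 3, 3, 3, 3, 3, 3, 3, 3, 3, 3, 3, 3, 3, 3, 3, 3, 3, 3, 3, 3, 3, 3, 3, 3, 3, 3, 3, 3, 3, 3, 3, 3, 3, 3, 1] (43 cycles, including the fixed point 0).
Σ(ℓ_i−1) = 127−43 = 84; sign = (−1)^84 = +1.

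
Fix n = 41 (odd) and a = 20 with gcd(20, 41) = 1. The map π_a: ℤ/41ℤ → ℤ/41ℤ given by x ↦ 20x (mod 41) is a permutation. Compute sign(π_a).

Trace 21: π^k(21) = [21, 10, 36, 23, 9, 16, 33] for k=0..6.
π_20 has 3 disjoint cycles with lengths [20, 20, 1] on {0,…,40}.
41 − 3 = 38 transpositions; sign(π) = (−1)^38 = +1.
(20|41)_J = +1 (Zolotarev's lemma cross-check).

+1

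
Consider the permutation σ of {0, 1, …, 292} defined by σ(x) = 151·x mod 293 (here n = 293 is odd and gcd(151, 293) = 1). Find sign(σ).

-1

Start at x=161: 161 → 285 → 257 → 131 → 150 → 89 → 254 → … (one orbit).
2 cycles of lengths [292, 1].
2 cycles on 293: each ℓ→(−1)^(ℓ−1), product (−1)^291 = -1.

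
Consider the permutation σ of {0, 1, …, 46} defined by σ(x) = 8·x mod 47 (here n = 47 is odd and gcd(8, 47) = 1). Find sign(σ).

+1

Orbit of 7 under x↦8x: [7, 9, 25, 12, 2, 16, 34]… (length divides ord_47(8)).
The orbit structure of x ↦ 8x mod 47: 3 orbits of sizes [23, 23, 1].
sign(π) = (−1)^{n − #cycles} = (−1)^{47−3} = (−1)^44 = +1.
The Jacobi symbol (8|47) = +1 (Zolotarev) agrees.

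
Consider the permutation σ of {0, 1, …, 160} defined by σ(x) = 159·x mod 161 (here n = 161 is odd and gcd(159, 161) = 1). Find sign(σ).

Orbit of 83 under x↦159x: [83, 156, 10, 141, 40, 81, 160]… (length divides ord_161(159)).
The orbit structure of x ↦ 159x mod 161: 5 orbits of sizes [66, 66, 22, 6, 1].
5 cycles on 161: each ℓ→(−1)^(ℓ−1), product (−1)^156 = +1.

+1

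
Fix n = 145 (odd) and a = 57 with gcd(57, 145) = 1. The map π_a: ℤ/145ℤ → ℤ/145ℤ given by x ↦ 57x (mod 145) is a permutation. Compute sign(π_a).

Orbit of 57 under x↦57x: [57, 59, 28, 1]… (length divides ord_145(57)).
The orbit structure of x ↦ 57x mod 145: 44 orbits of sizes [4, 4, 4, 4, 4, 4, 4, 4, 4, 4, 4, 4, 4, 4, 4, 4, 4, 4, 4, 4, 4, 4, 4, 4, 4, 4, 4, 4, 4, 2, 2, 2, 2, 2, 2, 2, 2, 2, 2, 2, 2, 2, 2, 1].
n − c = 145 − 44 = 101; sign = (−1)^101 = -1.
Zolotarev: (57|145) = -1, matching the cycle-count sign.

-1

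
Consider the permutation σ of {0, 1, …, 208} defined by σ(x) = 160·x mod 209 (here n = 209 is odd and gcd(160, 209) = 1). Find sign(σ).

+1

Orbit of 50 under x↦160x: [50, 58, 84, 64, 208, 49, 107]… (length divides ord_209(160)).
Cycle lengths of π_160 on ℤ/209ℤ: [30, 30, 30, 30, 30, 30, 10, 6, 6, 6, 1]; 11 cycles in total.
n − c = 209 − 11 = 198; sign = (−1)^198 = +1.
Zolotarev: (160|209) = +1, matching the cycle-count sign.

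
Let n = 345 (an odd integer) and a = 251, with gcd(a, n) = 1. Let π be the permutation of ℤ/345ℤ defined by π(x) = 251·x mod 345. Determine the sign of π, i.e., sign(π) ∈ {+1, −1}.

+1

Start at x=11: 11 → 1 → 251 → 211 → 176 → 16 → 221 → … (one orbit).
Cycle lengths of π_251 on ℤ/345ℤ: [22, 22, 22, 22, 22, 22, 22, 22, 22, 22, 22, 22, 22, 22, 22, 2, 2, 2, 2, 2, 1, 1, 1, 1, 1]; 25 cycles in total.
With 25 cycles on 345 points, sign = (−1)^{345−25} = +1.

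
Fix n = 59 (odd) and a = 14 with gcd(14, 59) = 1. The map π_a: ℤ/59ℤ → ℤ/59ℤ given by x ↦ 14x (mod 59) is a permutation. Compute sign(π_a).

-1

Start at x=8: 8 → 53 → 34 → 4 → 56 → 17 → 2 → … (one orbit).
Decompose π into cycles: lengths [58, 1] (2 cycles, including the fixed point 0).
With 2 cycles on 59 points, sign = (−1)^{59−2} = -1.
The Jacobi symbol (14|59) = -1 (Zolotarev) agrees.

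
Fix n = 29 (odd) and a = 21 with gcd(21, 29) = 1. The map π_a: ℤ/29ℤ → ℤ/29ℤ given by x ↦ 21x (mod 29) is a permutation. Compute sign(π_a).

Orbit of 3 under x↦21x: [3, 5, 18, 1, 21, 6, 10]… (length divides ord_29(21)).
π_21 has 2 disjoint cycles with lengths [28, 1] on {0,…,28}.
sign(π) = (−1)^{n − #cycles} = (−1)^{29−2} = (−1)^27 = -1.
The Jacobi symbol (21|29) = -1 (Zolotarev) agrees.

-1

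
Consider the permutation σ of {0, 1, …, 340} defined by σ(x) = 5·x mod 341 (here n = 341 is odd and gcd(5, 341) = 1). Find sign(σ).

Orbit of 180 under x↦5x: [180, 218, 67, 335, 311, 191, 273]… (length divides ord_341(5)).
Cycle lengths of π_5 on ℤ/341ℤ: [15, 15, 15, 15, 15, 15, 15, 15, 15, 15, 15, 15, 15, 15, 15, 15, 15, 15, 15, 15, 5, 5, 3, 3, 3, 3, 3, 3, 3, 3, 3, 3, 1]; 33 cycles in total.
With 33 cycles on 341 points, sign = (−1)^{341−33} = +1.
(5|341)_J = +1 (Zolotarev's lemma cross-check).

+1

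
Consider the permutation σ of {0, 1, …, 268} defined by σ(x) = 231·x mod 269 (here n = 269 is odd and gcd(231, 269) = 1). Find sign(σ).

+1

Orbit of 189 under x↦231x: [189, 81, 150, 218, 55, 62, 65]… (length divides ord_269(231)).
π_231 has 3 disjoint cycles with lengths [134, 134, 1] on {0,…,268}.
3 cycles on 269: each ℓ→(−1)^(ℓ−1), product (−1)^266 = +1.
Via Zolotarev, sign(π_{231}) = (231|269) = +1.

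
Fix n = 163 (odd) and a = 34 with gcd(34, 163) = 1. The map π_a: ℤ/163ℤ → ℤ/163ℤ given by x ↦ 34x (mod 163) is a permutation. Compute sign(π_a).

+1

Start at x=34: 34 → 15 → 21 → 62 → 152 → 115 → 161 → … (one orbit).
π_34 has 3 disjoint cycles with lengths [81, 81, 1] on {0,…,162}.
163 − 3 = 160 transpositions; sign(π) = (−1)^160 = +1.
Via Zolotarev, sign(π_{34}) = (34|163) = +1.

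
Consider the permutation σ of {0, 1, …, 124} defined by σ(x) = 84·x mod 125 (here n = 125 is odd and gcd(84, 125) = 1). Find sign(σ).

Start at x=26: 26 → 59 → 81 → 54 → 36 → 24 → 16 → … (one orbit).
The orbit structure of x ↦ 84x mod 125: 7 orbits of sizes [50, 50, 10, 10, 2, 2, 1].
With 7 cycles on 125 points, sign = (−1)^{125−7} = +1.
Check: (84/125) = +1 by Zolotarev.

+1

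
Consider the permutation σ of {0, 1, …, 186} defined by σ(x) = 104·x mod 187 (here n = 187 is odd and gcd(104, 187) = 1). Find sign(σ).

+1

Start at x=155: 155 → 38 → 25 → 169 → 185 → 166 → 60 → … (one orbit).
π_104 has 9 disjoint cycles with lengths [40, 40, 40, 40, 8, 8, 5, 5, 1] on {0,…,186}.
187 − 9 = 178 transpositions; sign(π) = (−1)^178 = +1.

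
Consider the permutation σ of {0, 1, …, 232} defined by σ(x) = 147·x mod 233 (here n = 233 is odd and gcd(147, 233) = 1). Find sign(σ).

Start at x=147: 147 → 173 → 34 → 105 → 57 → 224 → 75 → … (one orbit).
2 cycles of lengths [232, 1].
Σ(ℓ_i−1) = 233−2 = 231; sign = (−1)^231 = -1.
Check: (147/233) = -1 by Zolotarev.

-1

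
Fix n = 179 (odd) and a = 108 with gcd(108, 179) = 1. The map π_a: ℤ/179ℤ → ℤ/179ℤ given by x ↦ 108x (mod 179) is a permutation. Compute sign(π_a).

Start at x=100: 100 → 60 → 36 → 129 → 149 → 161 → 25 → … (one orbit).
3 cycles of lengths [89, 89, 1].
179 − 3 = 176 transpositions; sign(π) = (−1)^176 = +1.

+1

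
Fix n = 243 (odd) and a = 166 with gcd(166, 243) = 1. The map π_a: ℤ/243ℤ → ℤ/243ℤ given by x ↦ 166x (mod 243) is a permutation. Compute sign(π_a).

+1

Trace 220: π^k(220) = [220, 70, 199, 229, 106, 100, 76] for k=0..6.
Decompose π into cycles: lengths [81, 81, 27, 27, 9, 9, 3, 3, 1, 1, 1] (11 cycles, including the fixed point 0).
243 − 11 = 232 transpositions; sign(π) = (−1)^232 = +1.
Via Zolotarev, sign(π_{166}) = (166|243) = +1.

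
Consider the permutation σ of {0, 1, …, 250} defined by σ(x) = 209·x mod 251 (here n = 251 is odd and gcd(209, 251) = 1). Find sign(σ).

Orbit of 27 under x↦209x: [27, 121, 189, 94, 68, 156, 225]… (length divides ord_251(209)).
The orbit structure of x ↦ 209x mod 251: 3 orbits of sizes [125, 125, 1].
3 cycles on 251: each ℓ→(−1)^(ℓ−1), product (−1)^248 = +1.
The Jacobi symbol (209|251) = +1 (Zolotarev) agrees.

+1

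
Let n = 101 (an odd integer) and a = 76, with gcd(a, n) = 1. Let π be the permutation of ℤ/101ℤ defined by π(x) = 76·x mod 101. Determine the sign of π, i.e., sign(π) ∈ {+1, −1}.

+1

Trace 80: π^k(80) = [80, 20, 5, 77, 95, 49, 88] for k=0..6.
Decompose π into cycles: lengths [50, 50, 1] (3 cycles, including the fixed point 0).
n − c = 101 − 3 = 98; sign = (−1)^98 = +1.
Via Zolotarev, sign(π_{76}) = (76|101) = +1.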